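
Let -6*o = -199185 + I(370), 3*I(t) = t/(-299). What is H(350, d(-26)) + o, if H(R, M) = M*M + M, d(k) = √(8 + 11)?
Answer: 178771573/5382 + √19 ≈ 33221.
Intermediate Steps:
d(k) = √19
H(R, M) = M + M² (H(R, M) = M² + M = M + M²)
I(t) = -t/897 (I(t) = (t/(-299))/3 = (t*(-1/299))/3 = (-t/299)/3 = -t/897)
o = 178669315/5382 (o = -(-199185 - 1/897*370)/6 = -(-199185 - 370/897)/6 = -⅙*(-178669315/897) = 178669315/5382 ≈ 33198.)
H(350, d(-26)) + o = √19*(1 + √19) + 178669315/5382 = 178669315/5382 + √19*(1 + √19)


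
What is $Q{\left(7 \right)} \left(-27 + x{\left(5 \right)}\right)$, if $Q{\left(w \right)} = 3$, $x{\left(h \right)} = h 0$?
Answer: $-81$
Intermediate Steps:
$x{\left(h \right)} = 0$
$Q{\left(7 \right)} \left(-27 + x{\left(5 \right)}\right) = 3 \left(-27 + 0\right) = 3 \left(-27\right) = -81$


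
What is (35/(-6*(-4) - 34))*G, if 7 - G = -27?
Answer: -119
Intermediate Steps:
G = 34 (G = 7 - 1*(-27) = 7 + 27 = 34)
(35/(-6*(-4) - 34))*G = (35/(-6*(-4) - 34))*34 = (35/(24 - 34))*34 = (35/(-10))*34 = (35*(-⅒))*34 = -7/2*34 = -119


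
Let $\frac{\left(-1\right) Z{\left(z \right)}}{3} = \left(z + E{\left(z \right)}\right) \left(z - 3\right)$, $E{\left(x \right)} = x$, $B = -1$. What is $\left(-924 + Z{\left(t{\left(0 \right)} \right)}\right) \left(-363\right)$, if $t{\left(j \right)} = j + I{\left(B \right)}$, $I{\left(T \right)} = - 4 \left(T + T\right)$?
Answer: $422532$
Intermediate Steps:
$I{\left(T \right)} = - 8 T$ ($I{\left(T \right)} = - 4 \cdot 2 T = - 8 T$)
$t{\left(j \right)} = 8 + j$ ($t{\left(j \right)} = j - -8 = j + 8 = 8 + j$)
$Z{\left(z \right)} = - 6 z \left(-3 + z\right)$ ($Z{\left(z \right)} = - 3 \left(z + z\right) \left(z - 3\right) = - 3 \cdot 2 z \left(-3 + z\right) = - 6 z \left(-3 + z\right)$)
$\left(-924 + Z{\left(t{\left(0 \right)} \right)}\right) \left(-363\right) = \left(-924 + 6 \left(8 + 0\right) \left(3 - \left(8 + 0\right)\right)\right) \left(-363\right) = \left(-924 + 6 \cdot 8 \left(3 - 8\right)\right) \left(-363\right) = \left(-924 + 6 \cdot 8 \left(-5\right)\right) \left(-363\right) = \left(-924 - 240\right) \left(-363\right) = \left(-1164\right) \left(-363\right) = 422532$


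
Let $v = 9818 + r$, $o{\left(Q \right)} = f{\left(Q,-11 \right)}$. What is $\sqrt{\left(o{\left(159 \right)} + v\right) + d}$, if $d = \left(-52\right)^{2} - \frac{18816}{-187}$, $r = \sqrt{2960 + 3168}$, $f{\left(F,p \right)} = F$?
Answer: $\frac{\sqrt{446960481 + 139876 \sqrt{383}}}{187} \approx 113.4$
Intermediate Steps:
$r = 4 \sqrt{383}$ ($r = \sqrt{6128} = 4 \sqrt{383} \approx 78.281$)
$o{\left(Q \right)} = Q$
$v = 9818 + 4 \sqrt{383} \approx 9896.3$
$d = \frac{524464}{187}$ ($d = 2704 - 18816 \left(- \frac{1}{187}\right) = 2704 - - \frac{18816}{187} = 2704 + \frac{18816}{187} = \frac{524464}{187} \approx 2804.6$)
$\sqrt{\left(o{\left(159 \right)} + v\right) + d} = \sqrt{\left(159 + \left(9818 + 4 \sqrt{383}\right)\right) + \frac{524464}{187}} = \sqrt{\left(9977 + 4 \sqrt{383}\right) + \frac{524464}{187}} = \sqrt{\frac{2390163}{187} + 4 \sqrt{383}}$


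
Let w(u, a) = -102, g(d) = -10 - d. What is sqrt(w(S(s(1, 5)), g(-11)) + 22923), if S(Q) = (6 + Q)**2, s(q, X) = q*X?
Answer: sqrt(22821) ≈ 151.07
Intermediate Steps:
s(q, X) = X*q
sqrt(w(S(s(1, 5)), g(-11)) + 22923) = sqrt(-102 + 22923) = sqrt(22821)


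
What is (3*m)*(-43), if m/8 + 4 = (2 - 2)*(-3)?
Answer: 4128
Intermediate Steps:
m = -32 (m = -32 + 8*((2 - 2)*(-3)) = -32 + 8*(0*(-3)) = -32 + 8*0 = -32 + 0 = -32)
(3*m)*(-43) = (3*(-32))*(-43) = -96*(-43) = 4128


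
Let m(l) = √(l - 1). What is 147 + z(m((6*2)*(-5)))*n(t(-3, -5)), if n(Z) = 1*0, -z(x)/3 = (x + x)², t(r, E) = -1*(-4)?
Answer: 147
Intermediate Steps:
t(r, E) = 4
m(l) = √(-1 + l)
z(x) = -12*x² (z(x) = -3*(x + x)² = -3*4*x² = -12*x²)
n(Z) = 0
147 + z(m((6*2)*(-5)))*n(t(-3, -5)) = 147 - 12*(√(-1 + (6*2)*(-5)))²*0 = 147 - 12*(√(-1 + 12*(-5)))²*0 = 147 - 12*(√(-1 - 60))²*0 = 147 - 12*(√(-61))²*0 = 147 - 12*(I*√61)²*0 = 147 - 12*(-61)*0 = 147 + 732*0 = 147 + 0 = 147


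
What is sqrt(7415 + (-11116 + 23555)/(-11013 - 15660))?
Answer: 52*sqrt(1950836547)/26673 ≈ 86.108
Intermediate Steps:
sqrt(7415 + (-11116 + 23555)/(-11013 - 15660)) = sqrt(7415 + 12439/(-26673)) = sqrt(7415 + 12439*(-1/26673)) = sqrt(7415 - 12439/26673) = sqrt(197767856/26673) = 52*sqrt(1950836547)/26673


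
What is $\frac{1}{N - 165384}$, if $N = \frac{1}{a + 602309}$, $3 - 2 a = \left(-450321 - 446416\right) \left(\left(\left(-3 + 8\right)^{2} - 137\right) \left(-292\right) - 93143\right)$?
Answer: $- \frac{27098341461}{4481632104186025} \approx -6.0465 \cdot 10^{-6}$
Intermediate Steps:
$a = -27098943770$ ($a = \frac{3}{2} - \frac{\left(-450321 - 446416\right) \left(\left(\left(-3 + 8\right)^{2} - 137\right) \left(-292\right) - 93143\right)}{2} = \frac{3}{2} - \frac{\left(-896737\right) \left(\left(5^{2} - 137\right) \left(-292\right) - 93143\right)}{2} = \frac{3}{2} - \frac{\left(-896737\right) \left(\left(25 - 137\right) \left(-292\right) - 93143\right)}{2} = \frac{3}{2} - \frac{\left(-896737\right) \left(\left(-112\right) \left(-292\right) - 93143\right)}{2} = \frac{3}{2} - \frac{\left(-896737\right) \left(32704 - 93143\right)}{2} = \frac{3}{2} - \frac{\left(-896737\right) \left(-60439\right)}{2} = \frac{3}{2} - \frac{54197887543}{2} = -27098943770$)
$N = - \frac{1}{27098341461}$ ($N = \frac{1}{-27098943770 + 602309} = \frac{1}{-27098341461} = - \frac{1}{27098341461} \approx -3.6903 \cdot 10^{-11}$)
$\frac{1}{N - 165384} = \frac{1}{- \frac{1}{27098341461} - 165384} = \frac{1}{- \frac{4481632104186025}{27098341461}} = - \frac{27098341461}{4481632104186025}$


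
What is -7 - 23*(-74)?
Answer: 1695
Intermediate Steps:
-7 - 23*(-74) = -7 + 1702 = 1695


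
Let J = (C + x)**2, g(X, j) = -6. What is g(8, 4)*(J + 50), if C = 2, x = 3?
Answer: -450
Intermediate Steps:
J = 25 (J = (2 + 3)**2 = 5**2 = 25)
g(8, 4)*(J + 50) = -6*(25 + 50) = -6*75 = -450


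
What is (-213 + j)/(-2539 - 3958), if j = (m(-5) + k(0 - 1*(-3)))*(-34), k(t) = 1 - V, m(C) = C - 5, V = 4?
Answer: -229/6497 ≈ -0.035247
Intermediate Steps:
m(C) = -5 + C
k(t) = -3 (k(t) = 1 - 1*4 = 1 - 4 = -3)
j = 442 (j = ((-5 - 5) - 3)*(-34) = (-10 - 3)*(-34) = -13*(-34) = 442)
(-213 + j)/(-2539 - 3958) = (-213 + 442)/(-2539 - 3958) = 229/(-6497) = 229*(-1/6497) = -229/6497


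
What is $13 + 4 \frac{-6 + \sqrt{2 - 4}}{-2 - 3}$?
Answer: $\frac{89}{5} - \frac{4 i \sqrt{2}}{5} \approx 17.8 - 1.1314 i$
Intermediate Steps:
$13 + 4 \frac{-6 + \sqrt{2 - 4}}{-2 - 3} = 13 + 4 \frac{-6 + \sqrt{-2}}{-5} = 13 + 4 \left(-6 + i \sqrt{2}\right) \left(- \frac{1}{5}\right) = 13 + 4 \left(\frac{6}{5} - \frac{i \sqrt{2}}{5}\right) = 13 + \left(\frac{24}{5} - \frac{4 i \sqrt{2}}{5}\right) = \frac{89}{5} - \frac{4 i \sqrt{2}}{5}$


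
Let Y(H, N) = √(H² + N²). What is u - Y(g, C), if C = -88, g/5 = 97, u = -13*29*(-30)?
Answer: 11310 - √242969 ≈ 10817.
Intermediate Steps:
u = 11310 (u = -377*(-30) = 11310)
g = 485 (g = 5*97 = 485)
u - Y(g, C) = 11310 - √(485² + (-88)²) = 11310 - √(235225 + 7744) = 11310 - √242969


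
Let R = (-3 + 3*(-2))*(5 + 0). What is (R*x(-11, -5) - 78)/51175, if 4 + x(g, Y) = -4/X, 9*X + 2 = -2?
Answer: -303/51175 ≈ -0.0059209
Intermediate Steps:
X = -4/9 (X = -2/9 + (1/9)*(-2) = -2/9 - 2/9 = -4/9 ≈ -0.44444)
R = -45 (R = (-3 - 6)*5 = -9*5 = -45)
x(g, Y) = 5 (x(g, Y) = -4 - 4/(-4/9) = -4 - 4*(-9/4) = -4 + 9 = 5)
(R*x(-11, -5) - 78)/51175 = (-45*5 - 78)/51175 = (-225 - 78)*(1/51175) = -303*1/51175 = -303/51175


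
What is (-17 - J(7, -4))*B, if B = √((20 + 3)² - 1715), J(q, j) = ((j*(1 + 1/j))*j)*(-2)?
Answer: 7*I*√1186 ≈ 241.07*I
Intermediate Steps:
J(q, j) = -2*j²*(1 + 1/j) (J(q, j) = (j²*(1 + 1/j))*(-2) = -2*j²*(1 + 1/j))
B = I*√1186 (B = √(23² - 1715) = √(529 - 1715) = √(-1186) = I*√1186 ≈ 34.438*I)
(-17 - J(7, -4))*B = (-17 - (-2)*(-4)*(1 - 4))*(I*√1186) = (-17 - (-2)*(-4)*(-3))*(I*√1186) = (-17 - 1*(-24))*(I*√1186) = (-17 + 24)*(I*√1186) = 7*(I*√1186) = 7*I*√1186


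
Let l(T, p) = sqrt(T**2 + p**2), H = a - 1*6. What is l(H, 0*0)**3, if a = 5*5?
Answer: 6859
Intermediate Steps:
a = 25
H = 19 (H = 25 - 1*6 = 25 - 6 = 19)
l(H, 0*0)**3 = (sqrt(19**2 + (0*0)**2))**3 = (sqrt(361 + 0**2))**3 = (sqrt(361 + 0))**3 = (sqrt(361))**3 = 19**3 = 6859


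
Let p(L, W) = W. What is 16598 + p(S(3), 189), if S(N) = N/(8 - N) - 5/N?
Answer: 16787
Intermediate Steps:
S(N) = -5/N + N/(8 - N)
16598 + p(S(3), 189) = 16598 + 189 = 16787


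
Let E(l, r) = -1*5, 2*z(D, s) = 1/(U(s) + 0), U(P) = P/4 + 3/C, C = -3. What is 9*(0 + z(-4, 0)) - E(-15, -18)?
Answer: ½ ≈ 0.50000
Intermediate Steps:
U(P) = -1 + P/4 (U(P) = P/4 + 3/(-3) = P*(¼) + 3*(-⅓) = P/4 - 1 = -1 + P/4)
z(D, s) = 1/(2*(-1 + s/4)) (z(D, s) = 1/(2*((-1 + s/4) + 0)) = 1/(2*(-1 + s/4)))
E(l, r) = -5
9*(0 + z(-4, 0)) - E(-15, -18) = 9*(0 + 2/(-4 + 0)) - 1*(-5) = 9*(0 + 2/(-4)) + 5 = 9*(0 + 2*(-¼)) + 5 = 9*(0 - ½) + 5 = 9*(-½) + 5 = -9/2 + 5 = ½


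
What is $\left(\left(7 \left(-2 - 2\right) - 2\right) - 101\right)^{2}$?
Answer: $17161$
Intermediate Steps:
$\left(\left(7 \left(-2 - 2\right) - 2\right) - 101\right)^{2} = \left(\left(7 \left(-4\right) - 2\right) - 101\right)^{2} = \left(\left(-28 - 2\right) - 101\right)^{2} = \left(-30 - 101\right)^{2} = \left(-131\right)^{2} = 17161$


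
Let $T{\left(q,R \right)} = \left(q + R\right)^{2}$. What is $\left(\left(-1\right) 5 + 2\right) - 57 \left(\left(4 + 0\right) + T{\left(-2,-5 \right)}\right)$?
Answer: $-3024$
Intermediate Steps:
$T{\left(q,R \right)} = \left(R + q\right)^{2}$
$\left(\left(-1\right) 5 + 2\right) - 57 \left(\left(4 + 0\right) + T{\left(-2,-5 \right)}\right) = \left(\left(-1\right) 5 + 2\right) - 57 \left(\left(4 + 0\right) + \left(-5 - 2\right)^{2}\right) = \left(-5 + 2\right) - 57 \left(4 + \left(-7\right)^{2}\right) = -3 - 57 \left(4 + 49\right) = -3 - 3021 = -3024$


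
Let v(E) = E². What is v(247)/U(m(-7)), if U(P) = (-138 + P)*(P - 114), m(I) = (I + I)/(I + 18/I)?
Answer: 21066877/5305840 ≈ 3.9705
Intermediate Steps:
m(I) = 2*I/(I + 18/I) (m(I) = (2*I)/(I + 18/I) = 2*I/(I + 18/I))
U(P) = (-138 + P)*(-114 + P)
v(247)/U(m(-7)) = 247²/(15732 + (2*(-7)²/(18 + (-7)²))² - 504*(-7)²/(18 + (-7)²)) = 61009/(15732 + (2*49/(18 + 49))² - 504*49/(18 + 49)) = 61009/(15732 + (2*49/67)² - 504*49/67) = 61009/(15732 + (2*49*(1/67))² - 504*49/67) = 61009/(15732 + (98/67)² - 252*98/67) = 61009/(15732 + 9604/4489 - 24696/67) = 61009/(68975920/4489) = 61009*(4489/68975920) = 21066877/5305840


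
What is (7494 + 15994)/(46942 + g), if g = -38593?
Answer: 23488/8349 ≈ 2.8133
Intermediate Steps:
(7494 + 15994)/(46942 + g) = (7494 + 15994)/(46942 - 38593) = 23488/8349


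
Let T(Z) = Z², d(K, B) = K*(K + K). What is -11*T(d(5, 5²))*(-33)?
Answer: 907500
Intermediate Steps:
d(K, B) = 2*K² (d(K, B) = K*(2*K) = 2*K²)
-11*T(d(5, 5²))*(-33) = -11*(2*5²)²*(-33) = -11*(2*25)²*(-33) = -11*50²*(-33) = -11*2500*(-33) = -27500*(-33) = 907500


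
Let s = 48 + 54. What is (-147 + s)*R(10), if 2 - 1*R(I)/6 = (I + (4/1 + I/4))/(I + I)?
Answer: -1269/4 ≈ -317.25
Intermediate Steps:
s = 102
R(I) = 12 - 3*(4 + 5*I/4)/I (R(I) = 12 - 6*(I + (4/1 + I/4))/(I + I) = 12 - 6*(I + (4*1 + I*(¼)))/(2*I) = 12 - 6*(I + (4 + I/4))*1/(2*I) = 12 - 6*(4 + 5*I/4)*1/(2*I) = 12 - 3*(4 + 5*I/4)/I)
(-147 + s)*R(10) = (-147 + 102)*(33/4 - 12/10) = -45*(33/4 - 12*⅒) = -45*(33/4 - 6/5) = -45*141/20 = -1269/4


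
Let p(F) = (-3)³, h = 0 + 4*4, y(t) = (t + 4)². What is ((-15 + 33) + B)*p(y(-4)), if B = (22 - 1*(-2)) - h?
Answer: -702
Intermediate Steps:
y(t) = (4 + t)²
h = 16 (h = 0 + 16 = 16)
B = 8 (B = (22 - 1*(-2)) - 1*16 = (22 + 2) - 16 = 24 - 16 = 8)
p(F) = -27
((-15 + 33) + B)*p(y(-4)) = ((-15 + 33) + 8)*(-27) = (18 + 8)*(-27) = 26*(-27) = -702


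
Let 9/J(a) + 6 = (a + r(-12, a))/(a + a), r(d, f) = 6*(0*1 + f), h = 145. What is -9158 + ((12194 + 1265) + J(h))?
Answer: 21487/5 ≈ 4297.4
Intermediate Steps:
r(d, f) = 6*f (r(d, f) = 6*(0 + f) = 6*f)
J(a) = -18/5 (J(a) = 9/(-6 + (a + 6*a)/(a + a)) = 9/(-6 + (7*a)/((2*a))) = 9/(-6 + (7*a)*(1/(2*a))) = 9/(-6 + 7/2) = 9/(-5/2) = 9*(-2/5) = -18/5)
-9158 + ((12194 + 1265) + J(h)) = -9158 + ((12194 + 1265) - 18/5) = -9158 + (13459 - 18/5) = -9158 + 67277/5 = 21487/5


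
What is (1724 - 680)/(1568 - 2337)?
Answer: -1044/769 ≈ -1.3576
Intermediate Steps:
(1724 - 680)/(1568 - 2337) = 1044/(-769) = 1044*(-1/769) = -1044/769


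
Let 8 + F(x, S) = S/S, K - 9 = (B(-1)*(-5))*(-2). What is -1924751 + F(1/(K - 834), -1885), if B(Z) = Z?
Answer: -1924758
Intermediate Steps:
K = -1 (K = 9 - 1*(-5)*(-2) = 9 + 5*(-2) = 9 - 10 = -1)
F(x, S) = -7 (F(x, S) = -8 + S/S = -8 + 1 = -7)
-1924751 + F(1/(K - 834), -1885) = -1924751 - 7 = -1924758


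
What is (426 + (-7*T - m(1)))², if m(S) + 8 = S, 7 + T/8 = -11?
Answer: 2076481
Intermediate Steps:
T = -144 (T = -56 + 8*(-11) = -56 - 88 = -144)
m(S) = -8 + S
(426 + (-7*T - m(1)))² = (426 + (-7*(-144) - (-8 + 1)))² = (426 + (1008 - 1*(-7)))² = (426 + (1008 + 7))² = (426 + 1015)² = 1441² = 2076481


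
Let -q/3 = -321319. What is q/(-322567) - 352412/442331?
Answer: -540064545371/142681383677 ≈ -3.7851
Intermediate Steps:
q = 963957 (q = -3*(-321319) = 963957)
q/(-322567) - 352412/442331 = 963957/(-322567) - 352412/442331 = 963957*(-1/322567) - 352412*1/442331 = -963957/322567 - 352412/442331 = -540064545371/142681383677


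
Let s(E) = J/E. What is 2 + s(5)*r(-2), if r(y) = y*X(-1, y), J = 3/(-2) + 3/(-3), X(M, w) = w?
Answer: 0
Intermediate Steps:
J = -5/2 (J = 3*(-½) + 3*(-⅓) = -3/2 - 1 = -5/2 ≈ -2.5000)
s(E) = -5/(2*E)
r(y) = y² (r(y) = y*y = y²)
2 + s(5)*r(-2) = 2 - 5/2/5*(-2)² = 2 - 5/2*⅕*4 = 2 - ½*4 = 2 - 2 = 0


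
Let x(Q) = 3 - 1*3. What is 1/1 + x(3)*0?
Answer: 1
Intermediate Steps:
x(Q) = 0 (x(Q) = 3 - 3 = 0)
1/1 + x(3)*0 = 1/1 + 0*0 = 1 + 0 = 1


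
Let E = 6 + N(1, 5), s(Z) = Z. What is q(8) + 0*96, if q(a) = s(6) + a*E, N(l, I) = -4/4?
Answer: 46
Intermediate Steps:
N(l, I) = -1 (N(l, I) = -4*1/4 = -1)
E = 5 (E = 6 - 1 = 5)
q(a) = 6 + 5*a (q(a) = 6 + a*5 = 6 + 5*a)
q(8) + 0*96 = (6 + 5*8) + 0*96 = (6 + 40) + 0 = 46 + 0 = 46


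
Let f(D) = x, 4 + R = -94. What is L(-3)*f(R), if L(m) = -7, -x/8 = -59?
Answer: -3304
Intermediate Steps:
x = 472 (x = -8*(-59) = 472)
R = -98 (R = -4 - 94 = -98)
f(D) = 472
L(-3)*f(R) = -7*472 = -3304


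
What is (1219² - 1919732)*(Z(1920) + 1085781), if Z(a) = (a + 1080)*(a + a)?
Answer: -5468022230151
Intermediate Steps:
Z(a) = 2*a*(1080 + a) (Z(a) = (1080 + a)*(2*a) = 2*a*(1080 + a))
(1219² - 1919732)*(Z(1920) + 1085781) = (1219² - 1919732)*(2*1920*(1080 + 1920) + 1085781) = (1485961 - 1919732)*(2*1920*3000 + 1085781) = -433771*(11520000 + 1085781) = -433771*12605781 = -5468022230151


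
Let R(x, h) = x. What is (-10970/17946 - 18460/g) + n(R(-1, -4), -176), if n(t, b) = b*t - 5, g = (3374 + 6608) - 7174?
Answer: 8819453/53838 ≈ 163.81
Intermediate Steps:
g = 2808 (g = 9982 - 7174 = 2808)
n(t, b) = -5 + b*t
(-10970/17946 - 18460/g) + n(R(-1, -4), -176) = (-10970/17946 - 18460/2808) + (-5 - 176*(-1)) = (-10970*1/17946 - 18460*1/2808) + (-5 + 176) = (-5485/8973 - 355/54) + 171 = -386845/53838 + 171 = 8819453/53838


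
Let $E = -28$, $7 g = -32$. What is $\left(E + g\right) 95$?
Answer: $- \frac{21660}{7} \approx -3094.3$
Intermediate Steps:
$g = - \frac{32}{7}$ ($g = \frac{1}{7} \left(-32\right) = - \frac{32}{7} \approx -4.5714$)
$\left(E + g\right) 95 = \left(-28 - \frac{32}{7}\right) 95 = \left(- \frac{228}{7}\right) 95 = - \frac{21660}{7}$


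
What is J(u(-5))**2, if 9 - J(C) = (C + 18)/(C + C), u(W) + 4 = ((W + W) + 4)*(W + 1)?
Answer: 25921/400 ≈ 64.802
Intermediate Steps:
u(W) = -4 + (1 + W)*(4 + 2*W) (u(W) = -4 + ((W + W) + 4)*(W + 1) = -4 + (2*W + 4)*(1 + W) = -4 + (4 + 2*W)*(1 + W) = -4 + (1 + W)*(4 + 2*W))
J(C) = 9 - (18 + C)/(2*C) (J(C) = 9 - (C + 18)/(C + C) = 9 - (18 + C)/(2*C))
J(u(-5))**2 = (17/2 - 9*(-1/(10*(3 - 5))))**2 = (17/2 - 9/(2*(-5)*(-2)))**2 = (17/2 - 9/20)**2 = (161/20)**2 = 25921/400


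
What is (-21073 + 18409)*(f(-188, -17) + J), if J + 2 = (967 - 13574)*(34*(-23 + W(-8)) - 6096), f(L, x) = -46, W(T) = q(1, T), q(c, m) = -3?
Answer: -234423507168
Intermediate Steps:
W(T) = -3
J = 87996858 (J = -2 + (967 - 13574)*(34*(-23 - 3) - 6096) = -2 - 12607*(34*(-26) - 6096) = -2 - 12607*(-884 - 6096) = -2 - 12607*(-6980) = -2 + 87996860 = 87996858)
(-21073 + 18409)*(f(-188, -17) + J) = (-21073 + 18409)*(-46 + 87996858) = -2664*87996812 = -234423507168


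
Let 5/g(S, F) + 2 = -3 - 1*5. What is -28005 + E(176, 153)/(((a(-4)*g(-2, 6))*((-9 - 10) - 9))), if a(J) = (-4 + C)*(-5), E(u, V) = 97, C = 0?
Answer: -7841303/280 ≈ -28005.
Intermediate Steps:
a(J) = 20 (a(J) = (-4 + 0)*(-5) = -4*(-5) = 20)
g(S, F) = -1/2 (g(S, F) = 5/(-2 + (-3 - 1*5)) = 5/(-2 + (-3 - 5)) = 5/(-2 - 8) = 5/(-10) = 5*(-1/10) = -1/2)
-28005 + E(176, 153)/(((a(-4)*g(-2, 6))*((-9 - 10) - 9))) = -28005 + 97/(((20*(-1/2))*((-9 - 10) - 9))) = -28005 + 97/((-10*(-19 - 9))) = -28005 + 97/((-10*(-28))) = -28005 + 97/280 = -7841303/280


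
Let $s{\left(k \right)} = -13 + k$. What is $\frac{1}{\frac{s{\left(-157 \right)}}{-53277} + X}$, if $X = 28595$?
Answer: $\frac{53277}{1523455985} \approx 3.4971 \cdot 10^{-5}$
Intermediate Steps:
$\frac{1}{\frac{s{\left(-157 \right)}}{-53277} + X} = \frac{1}{\frac{-13 - 157}{-53277} + 28595} = \frac{1}{\left(-170\right) \left(- \frac{1}{53277}\right) + 28595} = \frac{1}{\frac{170}{53277} + 28595} = \frac{1}{\frac{1523455985}{53277}} = \frac{53277}{1523455985}$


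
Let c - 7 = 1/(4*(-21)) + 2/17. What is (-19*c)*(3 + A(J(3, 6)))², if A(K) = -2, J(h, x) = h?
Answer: -192793/1428 ≈ -135.01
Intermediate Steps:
c = 10147/1428 (c = 7 + (1/(4*(-21)) + 2/17) = 7 + ((¼)*(-1/21) + 2*(1/17)) = 7 + (-1/84 + 2/17) = 7 + 151/1428 = 10147/1428 ≈ 7.1057)
(-19*c)*(3 + A(J(3, 6)))² = (-19*10147/1428)*(3 - 2)² = -192793/1428*1² = -192793/1428*1 = -192793/1428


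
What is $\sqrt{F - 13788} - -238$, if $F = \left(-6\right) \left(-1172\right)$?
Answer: $238 + 2 i \sqrt{1689} \approx 238.0 + 82.195 i$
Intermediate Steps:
$F = 7032$
$\sqrt{F - 13788} - -238 = \sqrt{7032 - 13788} - -238 = \sqrt{-6756} + 238 = 2 i \sqrt{1689} + 238 = 238 + 2 i \sqrt{1689}$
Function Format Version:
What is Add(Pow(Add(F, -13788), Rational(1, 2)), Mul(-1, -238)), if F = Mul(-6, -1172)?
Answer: Add(238, Mul(2, I, Pow(1689, Rational(1, 2)))) ≈ Add(238.00, Mul(82.195, I))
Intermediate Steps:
F = 7032
Add(Pow(Add(F, -13788), Rational(1, 2)), Mul(-1, -238)) = Add(Pow(Add(7032, -13788), Rational(1, 2)), Mul(-1, -238)) = Add(Pow(-6756, Rational(1, 2)), 238) = Add(Mul(2, I, Pow(1689, Rational(1, 2))), 238) = Add(238, Mul(2, I, Pow(1689, Rational(1, 2))))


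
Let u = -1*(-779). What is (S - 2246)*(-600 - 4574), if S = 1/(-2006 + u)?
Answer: 14258731682/1227 ≈ 1.1621e+7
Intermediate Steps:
u = 779
S = -1/1227 (S = 1/(-2006 + 779) = 1/(-1227) = -1/1227 ≈ -0.00081500)
(S - 2246)*(-600 - 4574) = (-1/1227 - 2246)*(-600 - 4574) = -2755843/1227*(-5174) = 14258731682/1227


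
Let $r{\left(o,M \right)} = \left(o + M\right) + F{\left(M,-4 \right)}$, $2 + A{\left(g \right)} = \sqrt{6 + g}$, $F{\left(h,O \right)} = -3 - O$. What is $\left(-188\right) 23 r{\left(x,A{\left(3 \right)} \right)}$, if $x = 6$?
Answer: $-34592$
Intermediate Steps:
$A{\left(g \right)} = -2 + \sqrt{6 + g}$
$r{\left(o,M \right)} = 1 + M + o$ ($r{\left(o,M \right)} = \left(o + M\right) - -1 = \left(M + o\right) + \left(-3 + 4\right) = \left(M + o\right) + 1 = 1 + M + o$)
$\left(-188\right) 23 r{\left(x,A{\left(3 \right)} \right)} = \left(-188\right) 23 \left(1 - \left(2 - \sqrt{6 + 3}\right) + 6\right) = - 4324 \left(1 - \left(2 - \sqrt{9}\right) + 6\right) = - 4324 \left(1 + \left(-2 + 3\right) + 6\right) = - 4324 \left(1 + 1 + 6\right) = \left(-4324\right) 8 = -34592$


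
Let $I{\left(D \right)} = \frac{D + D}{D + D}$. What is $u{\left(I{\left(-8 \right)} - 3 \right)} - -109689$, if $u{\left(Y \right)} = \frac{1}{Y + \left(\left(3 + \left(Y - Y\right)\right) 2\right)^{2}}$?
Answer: $\frac{3729427}{34} \approx 1.0969 \cdot 10^{5}$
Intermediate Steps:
$I{\left(D \right)} = 1$ ($I{\left(D \right)} = \frac{2 D}{2 D} = 2 D \frac{1}{2 D} = 1$)
$u{\left(Y \right)} = \frac{1}{36 + Y}$ ($u{\left(Y \right)} = \frac{1}{Y + \left(\left(3 + 0\right) 2\right)^{2}} = \frac{1}{Y + \left(3 \cdot 2\right)^{2}} = \frac{1}{Y + 6^{2}} = \frac{1}{Y + 36} = \frac{1}{36 + Y}$)
$u{\left(I{\left(-8 \right)} - 3 \right)} - -109689 = \frac{1}{36 + \left(1 - 3\right)} - -109689 = \frac{1}{36 - 2} + 109689 = \frac{1}{34} + 109689 = \frac{3729427}{34}$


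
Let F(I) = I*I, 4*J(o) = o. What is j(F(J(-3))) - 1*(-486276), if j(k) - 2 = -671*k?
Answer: 7774409/16 ≈ 4.8590e+5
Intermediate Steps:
J(o) = o/4
F(I) = I²
j(k) = 2 - 671*k
j(F(J(-3))) - 1*(-486276) = (2 - 671*((¼)*(-3))²) - 1*(-486276) = (2 - 671*(-¾)²) + 486276 = (2 - 671*9/16) + 486276 = (2 - 6039/16) + 486276 = -6007/16 + 486276 = 7774409/16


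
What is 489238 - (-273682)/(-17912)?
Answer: 4381478687/8956 ≈ 4.8922e+5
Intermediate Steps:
489238 - (-273682)/(-17912) = 489238 - (-273682)*(-1)/17912 = 489238 - 1*136841/8956 = 489238 - 136841/8956 = 4381478687/8956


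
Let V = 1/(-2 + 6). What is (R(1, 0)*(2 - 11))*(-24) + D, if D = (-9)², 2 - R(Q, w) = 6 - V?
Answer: -729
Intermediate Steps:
V = ¼ (V = 1/4 = ¼ ≈ 0.25000)
R(Q, w) = -15/4 (R(Q, w) = 2 - (6 - 1*¼) = 2 - (6 - ¼) = 2 - 1*23/4 = 2 - 23/4 = -15/4)
D = 81
(R(1, 0)*(2 - 11))*(-24) + D = -15*(2 - 11)/4*(-24) + 81 = -15/4*(-9)*(-24) + 81 = (135/4)*(-24) + 81 = -810 + 81 = -729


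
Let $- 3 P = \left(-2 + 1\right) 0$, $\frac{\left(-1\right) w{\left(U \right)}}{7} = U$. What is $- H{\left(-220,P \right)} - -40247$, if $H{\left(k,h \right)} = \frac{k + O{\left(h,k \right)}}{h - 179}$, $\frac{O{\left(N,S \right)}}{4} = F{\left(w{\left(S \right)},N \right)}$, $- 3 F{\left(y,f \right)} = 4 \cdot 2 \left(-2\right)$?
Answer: $\frac{21612043}{537} \approx 40246.0$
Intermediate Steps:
$w{\left(U \right)} = - 7 U$
$F{\left(y,f \right)} = \frac{16}{3}$ ($F{\left(y,f \right)} = - \frac{4 \cdot 2 \left(-2\right)}{3} = - \frac{8 \left(-2\right)}{3} = \left(- \frac{1}{3}\right) \left(-16\right) = \frac{16}{3}$)
$O{\left(N,S \right)} = \frac{64}{3}$ ($O{\left(N,S \right)} = 4 \cdot \frac{16}{3} = \frac{64}{3}$)
$P = 0$ ($P = - \frac{\left(-2 + 1\right) 0}{3} = - \frac{\left(-1\right) 0}{3} = \left(- \frac{1}{3}\right) 0 = 0$)
$H{\left(k,h \right)} = \frac{\frac{64}{3} + k}{-179 + h}$ ($H{\left(k,h \right)} = \frac{k + \frac{64}{3}}{h - 179} = \frac{\frac{64}{3} + k}{-179 + h}$)
$- H{\left(-220,P \right)} - -40247 = - \frac{\frac{64}{3} - 220}{-179 + 0} - -40247 = - \frac{-596}{\left(-179\right) 3} + 40247 = - \frac{\left(-1\right) \left(-596\right)}{179 \cdot 3} + 40247 = \left(-1\right) \frac{596}{537} + 40247 = - \frac{596}{537} + 40247 = \frac{21612043}{537}$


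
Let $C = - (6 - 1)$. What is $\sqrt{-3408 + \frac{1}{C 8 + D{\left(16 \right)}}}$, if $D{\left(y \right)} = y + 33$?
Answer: $\frac{i \sqrt{30671}}{3} \approx 58.377 i$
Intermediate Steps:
$D{\left(y \right)} = 33 + y$
$C = -5$ ($C = \left(-1\right) 5 = -5$)
$\sqrt{-3408 + \frac{1}{C 8 + D{\left(16 \right)}}} = \sqrt{-3408 + \frac{1}{\left(-5\right) 8 + \left(33 + 16\right)}} = \sqrt{-3408 + \frac{1}{-40 + 49}} = \sqrt{-3408 + \frac{1}{9}} = \sqrt{- \frac{30671}{9}} = \frac{i \sqrt{30671}}{3}$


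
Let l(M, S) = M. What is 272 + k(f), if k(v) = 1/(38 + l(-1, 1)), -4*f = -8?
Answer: 10065/37 ≈ 272.03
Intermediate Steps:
f = 2 (f = -¼*(-8) = 2)
k(v) = 1/37 (k(v) = 1/(38 - 1) = 1/37)
272 + k(f) = 272 + 1/37 = 10065/37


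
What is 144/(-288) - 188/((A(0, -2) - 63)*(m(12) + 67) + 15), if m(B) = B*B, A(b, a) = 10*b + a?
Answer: -3331/6850 ≈ -0.48628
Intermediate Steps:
A(b, a) = a + 10*b
m(B) = B²
144/(-288) - 188/((A(0, -2) - 63)*(m(12) + 67) + 15) = 144/(-288) - 188/(((-2 + 10*0) - 63)*(12² + 67) + 15) = 144*(-1/288) - 188/(((-2 + 0) - 63)*(144 + 67) + 15) = -½ - 188/((-2 - 63)*211 + 15) = -½ - 188/(-65*211 + 15) = -½ - 188/(-13715 + 15) = -½ - 188/(-13700) = -½ - 188*(-1/13700) = -½ + 47/3425 = -3331/6850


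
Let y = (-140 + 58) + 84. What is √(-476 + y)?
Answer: I*√474 ≈ 21.772*I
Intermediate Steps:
y = 2 (y = -82 + 84 = 2)
√(-476 + y) = √(-476 + 2) = √(-474) = I*√474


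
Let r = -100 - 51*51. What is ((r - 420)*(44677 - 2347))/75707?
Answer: -132111930/75707 ≈ -1745.0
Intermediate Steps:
r = -2701 (r = -100 - 2601 = -2701)
((r - 420)*(44677 - 2347))/75707 = ((-2701 - 420)*(44677 - 2347))/75707 = -3121*42330*(1/75707) = -132111930*1/75707 = -132111930/75707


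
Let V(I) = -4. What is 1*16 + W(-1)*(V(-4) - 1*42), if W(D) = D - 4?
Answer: 246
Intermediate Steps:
W(D) = -4 + D
1*16 + W(-1)*(V(-4) - 1*42) = 1*16 + (-4 - 1)*(-4 - 1*42) = 16 - 5*(-4 - 42) = 16 - 5*(-46) = 16 + 230 = 246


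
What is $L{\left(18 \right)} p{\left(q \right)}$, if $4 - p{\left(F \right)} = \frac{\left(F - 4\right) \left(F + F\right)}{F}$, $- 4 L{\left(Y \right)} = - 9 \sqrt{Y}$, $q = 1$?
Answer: $\frac{135 \sqrt{2}}{2} \approx 95.459$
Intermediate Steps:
$L{\left(Y \right)} = \frac{9 \sqrt{Y}}{4}$ ($L{\left(Y \right)} = - \frac{\left(-9\right) \sqrt{Y}}{4} = \frac{9 \sqrt{Y}}{4}$)
$p{\left(F \right)} = 12 - 2 F$ ($p{\left(F \right)} = 4 - \frac{\left(F - 4\right) \left(F + F\right)}{F} = 4 - \frac{\left(-4 + F\right) 2 F}{F} = 4 - \frac{2 F \left(-4 + F\right)}{F} = 4 - \left(-8 + 2 F\right) = 12 - 2 F$)
$L{\left(18 \right)} p{\left(q \right)} = \frac{9 \sqrt{18}}{4} \left(12 - 2\right) = \frac{9 \cdot 3 \sqrt{2}}{4} \left(12 - 2\right) = \frac{27 \sqrt{2}}{4} \cdot 10 = \frac{135 \sqrt{2}}{2}$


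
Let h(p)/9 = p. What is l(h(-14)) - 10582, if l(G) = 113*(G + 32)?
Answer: -21204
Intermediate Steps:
h(p) = 9*p
l(G) = 3616 + 113*G (l(G) = 113*(32 + G) = 3616 + 113*G)
l(h(-14)) - 10582 = (3616 + 113*(9*(-14))) - 10582 = (3616 + 113*(-126)) - 10582 = (3616 - 14238) - 10582 = -10622 - 10582 = -21204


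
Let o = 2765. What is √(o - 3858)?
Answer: I*√1093 ≈ 33.061*I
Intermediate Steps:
√(o - 3858) = √(2765 - 3858) = √(-1093) = I*√1093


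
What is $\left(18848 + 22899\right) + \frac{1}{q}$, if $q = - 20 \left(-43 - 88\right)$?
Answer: $\frac{109377141}{2620} \approx 41747.0$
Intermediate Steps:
$q = 2620$ ($q = \left(-20\right) \left(-131\right) = 2620$)
$\left(18848 + 22899\right) + \frac{1}{q} = \left(18848 + 22899\right) + \frac{1}{2620} = 41747 + \frac{1}{2620} = \frac{109377141}{2620}$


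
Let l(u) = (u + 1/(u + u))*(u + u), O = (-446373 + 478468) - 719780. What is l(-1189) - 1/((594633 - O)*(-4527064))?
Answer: 16413690169947981937/5805135654352 ≈ 2.8274e+6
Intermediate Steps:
O = -687685 (O = 32095 - 719780 = -687685)
l(u) = 2*u*(u + 1/(2*u)) (l(u) = (u + 1/(2*u))*(2*u) = 2*u*(u + 1/(2*u)))
l(-1189) - 1/((594633 - O)*(-4527064)) = (1 + 2*(-1189)²) - 1/((594633 - 1*(-687685))*(-4527064)) = (1 + 2*1413721) - (-1)/((594633 + 687685)*4527064) = (1 + 2827442) - (-1)/(1282318*4527064) = 2827443 - (-1)/(1282318*4527064) = 2827443 - 1*(-1/5805135654352) = 2827443 + 1/5805135654352 = 16413690169947981937/5805135654352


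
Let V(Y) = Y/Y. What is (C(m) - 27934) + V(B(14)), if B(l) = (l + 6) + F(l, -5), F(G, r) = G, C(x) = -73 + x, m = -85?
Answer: -28091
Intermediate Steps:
B(l) = 6 + 2*l (B(l) = (l + 6) + l = (6 + l) + l = 6 + 2*l)
V(Y) = 1
(C(m) - 27934) + V(B(14)) = ((-73 - 85) - 27934) + 1 = (-158 - 27934) + 1 = -28092 + 1 = -28091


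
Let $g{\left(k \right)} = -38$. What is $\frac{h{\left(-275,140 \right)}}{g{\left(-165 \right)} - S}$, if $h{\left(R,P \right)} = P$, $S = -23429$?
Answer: $\frac{140}{23391} \approx 0.0059852$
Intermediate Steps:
$\frac{h{\left(-275,140 \right)}}{g{\left(-165 \right)} - S} = \frac{140}{-38 - -23429} = \frac{140}{-38 + 23429} = \frac{140}{23391}$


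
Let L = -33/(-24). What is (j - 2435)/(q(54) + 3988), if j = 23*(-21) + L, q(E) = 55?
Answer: -23333/32344 ≈ -0.72140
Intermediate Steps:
L = 11/8 (L = -33*(-1/24) = 11/8 ≈ 1.3750)
j = -3853/8 (j = 23*(-21) + 11/8 = -483 + 11/8 = -3853/8 ≈ -481.63)
(j - 2435)/(q(54) + 3988) = (-3853/8 - 2435)/(55 + 3988) = -23333/8/4043 = -23333/8*1/4043 = -23333/32344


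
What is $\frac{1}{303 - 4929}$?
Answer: $- \frac{1}{4626} \approx -0.00021617$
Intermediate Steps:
$\frac{1}{303 - 4929} = \frac{1}{-4626} = - \frac{1}{4626}$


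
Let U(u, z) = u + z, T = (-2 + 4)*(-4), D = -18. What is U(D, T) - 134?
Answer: -160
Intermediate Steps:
T = -8 (T = 2*(-4) = -8)
U(D, T) - 134 = (-18 - 8) - 134 = -26 - 134 = -160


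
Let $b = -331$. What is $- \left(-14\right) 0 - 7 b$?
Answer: $2317$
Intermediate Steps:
$- \left(-14\right) 0 - 7 b = - \left(-14\right) 0 - -2317 = \left(-1\right) 0 + 2317 = 0 + 2317 = 2317$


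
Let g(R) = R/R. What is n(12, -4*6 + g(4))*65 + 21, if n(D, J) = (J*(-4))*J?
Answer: -137519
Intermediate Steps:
g(R) = 1
n(D, J) = -4*J² (n(D, J) = (-4*J)*J = -4*J²)
n(12, -4*6 + g(4))*65 + 21 = -4*(-4*6 + 1)²*65 + 21 = -4*(-24 + 1)²*65 + 21 = -4*(-23)²*65 + 21 = -4*529*65 + 21 = -2116*65 + 21 = -137540 + 21 = -137519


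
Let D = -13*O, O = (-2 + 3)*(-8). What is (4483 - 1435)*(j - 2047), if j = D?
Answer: -5922264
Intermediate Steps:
O = -8 (O = 1*(-8) = -8)
D = 104 (D = -13*(-8) = 104)
j = 104
(4483 - 1435)*(j - 2047) = (4483 - 1435)*(104 - 2047) = 3048*(-1943) = -5922264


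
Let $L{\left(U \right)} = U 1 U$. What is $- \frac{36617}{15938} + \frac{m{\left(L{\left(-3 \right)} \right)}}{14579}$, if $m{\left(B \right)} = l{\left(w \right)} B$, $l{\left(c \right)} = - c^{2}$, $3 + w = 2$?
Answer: $- \frac{533982685}{232360102} \approx -2.2981$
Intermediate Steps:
$w = -1$ ($w = -3 + 2 = -1$)
$L{\left(U \right)} = U^{2}$ ($L{\left(U \right)} = U U = U^{2}$)
$m{\left(B \right)} = - B$ ($m{\left(B \right)} = - \left(-1\right)^{2} B = \left(-1\right) 1 B = - B$)
$- \frac{36617}{15938} + \frac{m{\left(L{\left(-3 \right)} \right)}}{14579} = - \frac{36617}{15938} + \frac{\left(-1\right) \left(-3\right)^{2}}{14579} = \left(-36617\right) \frac{1}{15938} + \left(-1\right) 9 \cdot \frac{1}{14579} = - \frac{36617}{15938} - \frac{9}{14579} = - \frac{533982685}{232360102}$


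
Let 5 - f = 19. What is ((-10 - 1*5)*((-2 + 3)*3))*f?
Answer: 630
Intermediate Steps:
f = -14 (f = 5 - 1*19 = 5 - 19 = -14)
((-10 - 1*5)*((-2 + 3)*3))*f = ((-10 - 1*5)*((-2 + 3)*3))*(-14) = ((-10 - 5)*(1*3))*(-14) = -15*3*(-14) = -45*(-14) = 630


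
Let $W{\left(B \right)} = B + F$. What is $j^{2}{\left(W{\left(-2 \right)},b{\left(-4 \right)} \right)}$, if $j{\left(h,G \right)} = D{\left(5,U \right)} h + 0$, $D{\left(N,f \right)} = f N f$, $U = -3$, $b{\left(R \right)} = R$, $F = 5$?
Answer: $18225$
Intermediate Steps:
$W{\left(B \right)} = 5 + B$ ($W{\left(B \right)} = B + 5 = 5 + B$)
$D{\left(N,f \right)} = N f^{2}$ ($D{\left(N,f \right)} = N f f = N f^{2}$)
$j{\left(h,G \right)} = 45 h$ ($j{\left(h,G \right)} = 5 \left(-3\right)^{2} h + 0 = 5 \cdot 9 h + 0 = 45 h + 0 = 45 h$)
$j^{2}{\left(W{\left(-2 \right)},b{\left(-4 \right)} \right)} = \left(45 \left(5 - 2\right)\right)^{2} = \left(45 \cdot 3\right)^{2} = 135^{2} = 18225$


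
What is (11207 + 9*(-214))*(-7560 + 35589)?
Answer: 260137149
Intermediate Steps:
(11207 + 9*(-214))*(-7560 + 35589) = (11207 - 1926)*28029 = 9281*28029 = 260137149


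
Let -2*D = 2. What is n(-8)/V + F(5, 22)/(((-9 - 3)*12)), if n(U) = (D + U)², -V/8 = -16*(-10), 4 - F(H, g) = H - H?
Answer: -1049/11520 ≈ -0.091059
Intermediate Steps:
F(H, g) = 4 (F(H, g) = 4 - (H - H) = 4 - 1*0 = 4 + 0 = 4)
D = -1 (D = -½*2 = -1)
V = -1280 (V = -(-128)*(-10) = -8*160 = -1280)
n(U) = (-1 + U)²
n(-8)/V + F(5, 22)/(((-9 - 3)*12)) = (-1 - 8)²/(-1280) + 4/(((-9 - 3)*12)) = (-9)²*(-1/1280) + 4/((-12*12)) = 81*(-1/1280) + 4/(-144) = -81/1280 + 4*(-1/144) = -81/1280 - 1/36 = -1049/11520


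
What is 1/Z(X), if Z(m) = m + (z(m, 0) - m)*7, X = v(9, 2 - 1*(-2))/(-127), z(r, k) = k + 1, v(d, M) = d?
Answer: 127/943 ≈ 0.13468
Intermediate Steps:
z(r, k) = 1 + k
X = -9/127 (X = 9/(-127) = 9*(-1/127) = -9/127 ≈ -0.070866)
Z(m) = 7 - 6*m (Z(m) = m + ((1 + 0) - m)*7 = m + (1 - m)*7 = m + (7 - 7*m) = 7 - 6*m)
1/Z(X) = 1/(7 - 6*(-9/127)) = 1/(7 + 54/127) = 1/(943/127) = 127/943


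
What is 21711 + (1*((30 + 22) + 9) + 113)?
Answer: 21885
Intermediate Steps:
21711 + (1*((30 + 22) + 9) + 113) = 21711 + (1*(52 + 9) + 113) = 21711 + (1*61 + 113) = 21711 + (61 + 113) = 21711 + 174 = 21885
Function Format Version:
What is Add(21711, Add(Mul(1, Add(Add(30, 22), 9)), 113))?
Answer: 21885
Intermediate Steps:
Add(21711, Add(Mul(1, Add(Add(30, 22), 9)), 113)) = Add(21711, Add(Mul(1, Add(52, 9)), 113)) = Add(21711, Add(Mul(1, 61), 113)) = Add(21711, Add(61, 113)) = Add(21711, 174) = 21885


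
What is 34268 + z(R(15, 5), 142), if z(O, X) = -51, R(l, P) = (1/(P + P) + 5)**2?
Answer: 34217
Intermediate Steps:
R(l, P) = (5 + 1/(2*P))**2 (R(l, P) = (1/(2*P) + 5)**2 = (5 + 1/(2*P))**2)
34268 + z(R(15, 5), 142) = 34268 - 51 = 34217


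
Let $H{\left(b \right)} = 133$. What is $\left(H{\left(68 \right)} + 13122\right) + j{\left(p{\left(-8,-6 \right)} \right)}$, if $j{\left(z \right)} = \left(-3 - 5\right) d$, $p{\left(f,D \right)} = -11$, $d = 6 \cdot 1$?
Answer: $13207$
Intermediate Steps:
$d = 6$
$j{\left(z \right)} = -48$ ($j{\left(z \right)} = \left(-3 - 5\right) 6 = \left(-8\right) 6 = -48$)
$\left(H{\left(68 \right)} + 13122\right) + j{\left(p{\left(-8,-6 \right)} \right)} = \left(133 + 13122\right) - 48 = 13255 - 48 = 13207$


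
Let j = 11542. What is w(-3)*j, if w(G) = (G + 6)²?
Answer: 103878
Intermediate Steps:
w(G) = (6 + G)²
w(-3)*j = (6 - 3)²*11542 = 3²*11542 = 9*11542 = 103878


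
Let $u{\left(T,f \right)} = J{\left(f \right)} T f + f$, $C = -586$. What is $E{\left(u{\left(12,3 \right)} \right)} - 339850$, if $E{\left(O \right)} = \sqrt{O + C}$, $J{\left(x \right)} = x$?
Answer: $-339850 + 5 i \sqrt{19} \approx -3.3985 \cdot 10^{5} + 21.794 i$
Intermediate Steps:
$u{\left(T,f \right)} = f + T f^{2}$ ($u{\left(T,f \right)} = f T f + f = T f f + f = T f^{2} + f = f + T f^{2}$)
$E{\left(O \right)} = \sqrt{-586 + O}$ ($E{\left(O \right)} = \sqrt{O - 586} = \sqrt{-586 + O}$)
$E{\left(u{\left(12,3 \right)} \right)} - 339850 = \sqrt{-586 + 3 \left(1 + 12 \cdot 3\right)} - 339850 = \sqrt{-586 + 3 \left(1 + 36\right)} - 339850 = \sqrt{-586 + 3 \cdot 37} - 339850 = \sqrt{-586 + 111} - 339850 = \sqrt{-475} - 339850 = 5 i \sqrt{19} - 339850 = -339850 + 5 i \sqrt{19}$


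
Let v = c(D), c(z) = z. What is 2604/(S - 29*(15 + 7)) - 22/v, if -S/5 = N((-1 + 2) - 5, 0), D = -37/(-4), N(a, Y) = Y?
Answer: -76246/11803 ≈ -6.4599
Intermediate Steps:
D = 37/4 (D = -37*(-¼) = 37/4 ≈ 9.2500)
v = 37/4 ≈ 9.2500
S = 0 (S = -5*0 = 0)
2604/(S - 29*(15 + 7)) - 22/v = 2604/(0 - 29*(15 + 7)) - 22/37/4 = 2604/(0 - 29*22) - 22*4/37 = 2604/(0 - 638) - 88/37 = 2604/(-638) - 88/37 = 2604*(-1/638) - 88/37 = -1302/319 - 88/37 = -76246/11803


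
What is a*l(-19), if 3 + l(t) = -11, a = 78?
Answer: -1092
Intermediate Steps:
l(t) = -14 (l(t) = -3 - 11 = -14)
a*l(-19) = 78*(-14) = -1092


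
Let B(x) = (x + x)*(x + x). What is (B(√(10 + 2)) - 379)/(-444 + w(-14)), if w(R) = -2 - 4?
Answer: 331/450 ≈ 0.73556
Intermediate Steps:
w(R) = -6
B(x) = 4*x² (B(x) = (2*x)*(2*x) = 4*x²)
(B(√(10 + 2)) - 379)/(-444 + w(-14)) = (4*(√(10 + 2))² - 379)/(-444 - 6) = (4*(√12)² - 379)/(-450) = (4*(2*√3)² - 379)*(-1/450) = (4*12 - 379)*(-1/450) = (48 - 379)*(-1/450) = -331*(-1/450) = 331/450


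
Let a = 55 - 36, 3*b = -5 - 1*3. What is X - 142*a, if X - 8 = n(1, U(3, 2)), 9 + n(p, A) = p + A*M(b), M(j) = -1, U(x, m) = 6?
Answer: -2704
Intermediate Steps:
b = -8/3 (b = (-5 - 1*3)/3 = (-5 - 3)/3 = (1/3)*(-8) = -8/3 ≈ -2.6667)
n(p, A) = -9 + p - A (n(p, A) = -9 + (p + A*(-1)) = -9 + (p - A) = -9 + p - A)
X = -6 (X = 8 + (-9 + 1 - 1*6) = 8 + (-9 + 1 - 6) = 8 - 14 = -6)
a = 19
X - 142*a = -6 - 142*19 = -6 - 2698 = -2704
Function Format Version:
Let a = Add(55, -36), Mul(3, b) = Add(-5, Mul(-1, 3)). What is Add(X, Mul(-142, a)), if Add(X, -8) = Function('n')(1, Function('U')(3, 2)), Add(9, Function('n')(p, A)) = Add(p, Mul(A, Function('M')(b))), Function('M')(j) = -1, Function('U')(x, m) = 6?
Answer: -2704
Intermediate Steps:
b = Rational(-8, 3) (b = Mul(Rational(1, 3), Add(-5, Mul(-1, 3))) = Mul(Rational(1, 3), Add(-5, -3)) = Mul(Rational(1, 3), -8) = Rational(-8, 3) ≈ -2.6667)
Function('n')(p, A) = Add(-9, p, Mul(-1, A)) (Function('n')(p, A) = Add(-9, Add(p, Mul(A, -1))) = Add(-9, Add(p, Mul(-1, A))) = Add(-9, p, Mul(-1, A)))
X = -6 (X = Add(8, Add(-9, 1, Mul(-1, 6))) = Add(8, Add(-9, 1, -6)) = Add(8, -14) = -6)
a = 19
Add(X, Mul(-142, a)) = Add(-6, Mul(-142, 19)) = Add(-6, -2698) = -2704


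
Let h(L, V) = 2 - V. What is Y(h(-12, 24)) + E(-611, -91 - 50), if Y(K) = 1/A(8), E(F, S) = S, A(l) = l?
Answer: -1127/8 ≈ -140.88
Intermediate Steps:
Y(K) = 1/8
Y(h(-12, 24)) + E(-611, -91 - 50) = 1/8 + (-91 - 50) = 1/8 - 141 = -1127/8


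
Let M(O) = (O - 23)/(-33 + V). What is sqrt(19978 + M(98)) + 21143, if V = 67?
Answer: 21143 + sqrt(23097118)/34 ≈ 21284.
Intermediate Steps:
M(O) = -23/34 + O/34 (M(O) = (O - 23)/(-33 + 67) = (-23 + O)/34 = (-23 + O)*(1/34) = -23/34 + O/34)
sqrt(19978 + M(98)) + 21143 = sqrt(19978 + (-23/34 + (1/34)*98)) + 21143 = sqrt(19978 + (-23/34 + 49/17)) + 21143 = sqrt(19978 + 75/34) + 21143 = sqrt(679327/34) + 21143 = sqrt(23097118)/34 + 21143 = 21143 + sqrt(23097118)/34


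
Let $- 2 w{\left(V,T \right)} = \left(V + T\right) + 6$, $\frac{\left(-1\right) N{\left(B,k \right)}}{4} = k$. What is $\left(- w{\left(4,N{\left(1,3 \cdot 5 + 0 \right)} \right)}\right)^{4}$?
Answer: $390625$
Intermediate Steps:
$N{\left(B,k \right)} = - 4 k$
$w{\left(V,T \right)} = -3 - \frac{T}{2} - \frac{V}{2}$ ($w{\left(V,T \right)} = - \frac{\left(V + T\right) + 6}{2} = - \frac{\left(T + V\right) + 6}{2} = - \frac{6 + T + V}{2} = -3 - \frac{T}{2} - \frac{V}{2}$)
$\left(- w{\left(4,N{\left(1,3 \cdot 5 + 0 \right)} \right)}\right)^{4} = \left(- (-3 - \frac{\left(-4\right) \left(3 \cdot 5 + 0\right)}{2} - 2)\right)^{4} = \left(- (-3 - \frac{\left(-4\right) \left(15 + 0\right)}{2} - 2)\right)^{4} = \left(- (-3 - \frac{\left(-4\right) 15}{2} - 2)\right)^{4} = \left(- (-3 - -30 - 2)\right)^{4} = \left(- (-3 + 30 - 2)\right)^{4} = \left(\left(-1\right) 25\right)^{4} = \left(-25\right)^{4} = 390625$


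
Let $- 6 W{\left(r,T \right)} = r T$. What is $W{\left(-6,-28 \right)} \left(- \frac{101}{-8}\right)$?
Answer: $- \frac{707}{2} \approx -353.5$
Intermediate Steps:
$W{\left(r,T \right)} = - \frac{T r}{6}$ ($W{\left(r,T \right)} = - \frac{r T}{6} = - \frac{T r}{6}$)
$W{\left(-6,-28 \right)} \left(- \frac{101}{-8}\right) = \left(- \frac{1}{6}\right) \left(-28\right) \left(-6\right) \left(- \frac{101}{-8}\right) = - 28 \left(\left(-101\right) \left(- \frac{1}{8}\right)\right) = \left(-28\right) \frac{101}{8} = - \frac{707}{2}$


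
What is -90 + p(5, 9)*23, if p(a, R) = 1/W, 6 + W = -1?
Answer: -653/7 ≈ -93.286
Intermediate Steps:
W = -7 (W = -6 - 1 = -7)
p(a, R) = -⅐ (p(a, R) = 1/(-7) = -⅐)
-90 + p(5, 9)*23 = -90 - ⅐*23 = -90 - 23/7 = -653/7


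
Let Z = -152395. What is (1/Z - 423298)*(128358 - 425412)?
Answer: 19162507576097394/152395 ≈ 1.2574e+11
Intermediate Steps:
(1/Z - 423298)*(128358 - 425412) = (1/(-152395) - 423298)*(128358 - 425412) = (-1/152395 - 423298)*(-297054) = -64508498711/152395*(-297054) = 19162507576097394/152395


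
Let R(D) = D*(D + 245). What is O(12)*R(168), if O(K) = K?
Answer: 832608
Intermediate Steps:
R(D) = D*(245 + D)
O(12)*R(168) = 12*(168*(245 + 168)) = 12*(168*413) = 12*69384 = 832608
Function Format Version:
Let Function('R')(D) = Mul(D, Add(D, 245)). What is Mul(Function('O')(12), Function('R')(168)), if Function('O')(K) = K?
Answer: 832608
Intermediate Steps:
Function('R')(D) = Mul(D, Add(245, D))
Mul(Function('O')(12), Function('R')(168)) = Mul(12, Mul(168, Add(245, 168))) = Mul(12, Mul(168, 413)) = Mul(12, 69384) = 832608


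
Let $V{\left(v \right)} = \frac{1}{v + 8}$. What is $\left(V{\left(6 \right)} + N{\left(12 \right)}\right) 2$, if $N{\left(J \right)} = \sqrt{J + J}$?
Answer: $\frac{1}{7} + 4 \sqrt{6} \approx 9.9408$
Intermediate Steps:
$V{\left(v \right)} = \frac{1}{8 + v}$
$N{\left(J \right)} = \sqrt{2} \sqrt{J}$ ($N{\left(J \right)} = \sqrt{2 J} = \sqrt{2} \sqrt{J}$)
$\left(V{\left(6 \right)} + N{\left(12 \right)}\right) 2 = \left(\frac{1}{8 + 6} + \sqrt{2} \sqrt{12}\right) 2 = \left(\frac{1}{14} + \sqrt{2} \cdot 2 \sqrt{3}\right) 2 = \left(\frac{1}{14} + 2 \sqrt{6}\right) 2 = \frac{1}{7} + 4 \sqrt{6}$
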